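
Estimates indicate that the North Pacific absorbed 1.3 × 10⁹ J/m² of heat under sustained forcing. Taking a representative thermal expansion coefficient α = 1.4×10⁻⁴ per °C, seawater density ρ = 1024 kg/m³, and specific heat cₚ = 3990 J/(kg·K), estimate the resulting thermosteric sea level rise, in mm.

44.5 mm

Δh = αQ/(ρcₚ) = 1.4×10⁻⁴ × 1.3×10⁹ / (1024 × 3990) ≈ 0.044545 m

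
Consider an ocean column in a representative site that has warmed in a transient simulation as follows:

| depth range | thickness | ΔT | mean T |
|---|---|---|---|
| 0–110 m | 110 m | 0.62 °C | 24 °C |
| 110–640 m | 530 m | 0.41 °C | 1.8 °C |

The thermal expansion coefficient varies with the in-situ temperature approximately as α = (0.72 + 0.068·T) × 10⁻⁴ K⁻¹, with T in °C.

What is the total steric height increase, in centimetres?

Layer 1: α = (0.72 + 0.068×24)×10⁻⁴ = 2.352×10⁻⁴ K⁻¹
Layer 2: α = (0.72 + 0.068×1.8)×10⁻⁴ = 0.8424×10⁻⁴ K⁻¹
110 × 2.352×10⁻⁴ × 0.62 = 0.01604064 m
Layer 2: 0.41 × 530 × 0.8424×10⁻⁴ = 0.018305352 m
Δh = 0.01604064 + 0.018305352 = 0.034345992 m

about 3.43 cm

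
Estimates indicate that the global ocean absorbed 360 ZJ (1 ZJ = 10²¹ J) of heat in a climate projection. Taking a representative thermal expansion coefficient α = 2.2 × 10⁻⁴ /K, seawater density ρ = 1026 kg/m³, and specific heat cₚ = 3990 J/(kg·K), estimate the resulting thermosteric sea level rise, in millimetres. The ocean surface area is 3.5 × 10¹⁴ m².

Per unit area: Q = 360×10²¹ / (3.5×10¹⁴) ≈ 1.029×10⁹ J/m²
Δh = αQ/(ρcₚ) = 2.2×10⁻⁴ × 1.029×10⁹ / (1026 × 3990) ≈ 0.055299 m

55.3 mm of thermosteric rise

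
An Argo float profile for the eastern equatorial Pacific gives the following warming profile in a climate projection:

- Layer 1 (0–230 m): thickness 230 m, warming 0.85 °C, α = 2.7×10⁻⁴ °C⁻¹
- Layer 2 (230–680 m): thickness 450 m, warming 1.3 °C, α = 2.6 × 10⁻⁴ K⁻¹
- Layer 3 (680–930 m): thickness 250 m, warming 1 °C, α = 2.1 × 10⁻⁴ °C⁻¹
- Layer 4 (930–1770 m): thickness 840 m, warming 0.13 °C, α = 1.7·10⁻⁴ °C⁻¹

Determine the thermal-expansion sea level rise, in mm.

Layer 1: 2.7×10⁻⁴ × 0.85 × 230 = 0.052785 m
Layer 2: 450 × 2.6×10⁻⁴ × 1.3 = 0.15210 m
680–930 m: 250 × 2.1×10⁻⁴ × 1 = 0.05250 m
930–1770 m: 0.13 × 1.7×10⁻⁴ × 840 = 0.018564 m
Δh = 0.052785 + 0.15210 + 0.05250 + 0.018564 = 0.275949 m ≈ 276 mm

276 mm of thermosteric rise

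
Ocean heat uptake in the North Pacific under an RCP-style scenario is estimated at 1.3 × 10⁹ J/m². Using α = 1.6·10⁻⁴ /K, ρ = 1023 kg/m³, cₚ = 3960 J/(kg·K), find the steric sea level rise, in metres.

0.0513 m

Δh = αQ/(ρcₚ) = 1.6×10⁻⁴ × 1.3×10⁹ / (1023 × 3960) ≈ 0.051344 m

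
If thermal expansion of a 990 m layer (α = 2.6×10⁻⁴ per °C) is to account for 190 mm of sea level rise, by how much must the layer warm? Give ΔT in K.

ΔT = Δh/(αH) = 0.19 / (2.6×10⁻⁴ × 990) ≈ 0.7382 K

0.74 K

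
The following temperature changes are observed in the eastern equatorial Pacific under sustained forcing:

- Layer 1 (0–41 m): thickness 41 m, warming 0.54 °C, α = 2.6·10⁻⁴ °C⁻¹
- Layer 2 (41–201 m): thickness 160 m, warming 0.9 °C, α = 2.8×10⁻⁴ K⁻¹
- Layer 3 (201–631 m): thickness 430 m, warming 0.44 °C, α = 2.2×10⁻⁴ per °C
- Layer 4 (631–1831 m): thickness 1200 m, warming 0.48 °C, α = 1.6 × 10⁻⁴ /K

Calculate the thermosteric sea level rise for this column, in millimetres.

180 mm

Layer 1: 41 × 2.6×10⁻⁴ × 0.54 = 0.0057564 m
Layer 2: 0.9 × 160 × 2.8×10⁻⁴ = 0.04032 m
Layer 3: 0.44 × 430 × 2.2×10⁻⁴ = 0.041624 m
Layer 4: 1200 × 1.6×10⁻⁴ × 0.48 = 0.09216 m
Δh = 0.0057564 + 0.04032 + 0.041624 + 0.09216 = 0.1798604 m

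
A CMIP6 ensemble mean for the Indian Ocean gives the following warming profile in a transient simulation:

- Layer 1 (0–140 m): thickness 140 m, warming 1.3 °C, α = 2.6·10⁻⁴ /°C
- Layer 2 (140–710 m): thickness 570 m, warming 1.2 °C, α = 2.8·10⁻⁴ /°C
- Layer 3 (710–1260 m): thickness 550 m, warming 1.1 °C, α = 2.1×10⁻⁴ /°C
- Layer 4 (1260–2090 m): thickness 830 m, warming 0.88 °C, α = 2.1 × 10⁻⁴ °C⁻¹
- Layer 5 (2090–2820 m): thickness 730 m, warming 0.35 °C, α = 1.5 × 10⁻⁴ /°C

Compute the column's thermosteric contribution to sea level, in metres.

about 0.558 m

0–140 m: 140 × 1.3 × 2.6×10⁻⁴ = 0.04732 m
140–710 m: 570 × 1.2 × 2.8×10⁻⁴ = 0.19152 m
710–1260 m: 2.1×10⁻⁴ × 1.1 × 550 = 0.12705 m
2.1×10⁻⁴ × 0.88 × 830 = 0.153384 m
2090–2820 m: 1.5×10⁻⁴ × 730 × 0.35 = 0.038325 m
Δh = 0.04732 + 0.19152 + 0.12705 + 0.153384 + 0.038325 = 0.557599 m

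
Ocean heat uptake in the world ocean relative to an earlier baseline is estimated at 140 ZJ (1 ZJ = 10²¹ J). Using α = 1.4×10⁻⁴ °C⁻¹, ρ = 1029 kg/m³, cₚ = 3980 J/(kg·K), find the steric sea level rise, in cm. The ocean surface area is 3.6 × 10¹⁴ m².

Per unit area: Q = 140×10²¹ / (3.6×10¹⁴) ≈ 3.889×10⁸ J/m²
Δh = αQ/(ρcₚ) = 1.4×10⁻⁴ × 3.889×10⁸ / (1029 × 3980) ≈ 0.013294 m

about 1.3 cm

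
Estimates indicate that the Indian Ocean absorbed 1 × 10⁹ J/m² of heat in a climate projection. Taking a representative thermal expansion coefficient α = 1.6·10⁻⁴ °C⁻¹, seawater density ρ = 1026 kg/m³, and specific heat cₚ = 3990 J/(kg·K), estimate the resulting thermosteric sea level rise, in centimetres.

Δh = αQ/(ρcₚ) = 1.6×10⁻⁴ × 1×10⁹ / (1026 × 3990) ≈ 0.039084 m

3.9 cm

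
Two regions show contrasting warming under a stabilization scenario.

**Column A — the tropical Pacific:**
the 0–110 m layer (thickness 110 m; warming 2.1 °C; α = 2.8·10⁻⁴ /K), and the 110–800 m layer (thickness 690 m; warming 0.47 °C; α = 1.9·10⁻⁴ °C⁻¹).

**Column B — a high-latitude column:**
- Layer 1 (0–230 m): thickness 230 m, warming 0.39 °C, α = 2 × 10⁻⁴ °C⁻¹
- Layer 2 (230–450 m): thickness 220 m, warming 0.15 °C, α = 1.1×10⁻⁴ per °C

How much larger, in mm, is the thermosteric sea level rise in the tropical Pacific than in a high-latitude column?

A Layer 1: 2.8×10⁻⁴ × 2.1 × 110 = 0.06468 m
A 690 × 1.9×10⁻⁴ × 0.47 = 0.061617 m
A total: 0.126297 m
B 0.39 × 2×10⁻⁴ × 230 = 0.01794 m
B 0.15 × 220 × 1.1×10⁻⁴ = 0.00363 m
B total: 0.02157 m
Difference: 0.126297 − 0.02157 = 0.104727 m

105 mm larger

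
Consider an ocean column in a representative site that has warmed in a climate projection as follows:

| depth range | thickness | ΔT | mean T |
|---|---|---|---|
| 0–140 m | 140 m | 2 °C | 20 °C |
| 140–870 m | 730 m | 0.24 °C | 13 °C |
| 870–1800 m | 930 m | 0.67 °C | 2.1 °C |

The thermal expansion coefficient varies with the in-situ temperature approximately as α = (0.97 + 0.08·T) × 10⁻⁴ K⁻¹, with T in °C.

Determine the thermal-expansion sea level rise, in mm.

Layer 1: α = (0.97 + 0.08×20)×10⁻⁴ = 2.57×10⁻⁴ K⁻¹
Layer 2: α = (0.97 + 0.08×13)×10⁻⁴ = 2.01×10⁻⁴ K⁻¹
Layer 3: α = (0.97 + 0.08×2.1)×10⁻⁴ = 1.138×10⁻⁴ K⁻¹
0–140 m: 2.57×10⁻⁴ × 2 × 140 = 0.07196 m
140–870 m: 0.24 × 2.01×10⁻⁴ × 730 = 0.0352152 m
Layer 3: 930 × 1.138×10⁻⁴ × 0.67 = 0.07090878 m
Δh = 0.07196 + 0.0352152 + 0.07090878 = 0.17808398 m ≈ 180 mm

about 180 mm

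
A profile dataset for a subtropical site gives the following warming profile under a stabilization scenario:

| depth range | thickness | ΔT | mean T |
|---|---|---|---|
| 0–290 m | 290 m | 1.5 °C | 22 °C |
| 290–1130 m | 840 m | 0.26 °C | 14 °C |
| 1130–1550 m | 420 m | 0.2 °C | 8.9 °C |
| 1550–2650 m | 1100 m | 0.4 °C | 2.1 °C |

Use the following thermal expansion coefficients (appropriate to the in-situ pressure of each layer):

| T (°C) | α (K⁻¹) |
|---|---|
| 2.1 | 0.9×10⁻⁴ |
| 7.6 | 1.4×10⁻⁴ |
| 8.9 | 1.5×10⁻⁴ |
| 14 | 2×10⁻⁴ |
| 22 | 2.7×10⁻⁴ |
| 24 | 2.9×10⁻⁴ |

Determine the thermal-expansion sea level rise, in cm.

Layer 1 at 22 °C → α = 2.7×10⁻⁴ K⁻¹
Layer 2 at 14 °C → α = 2×10⁻⁴ K⁻¹
Layer 3 at 8.9 °C → α = 1.5×10⁻⁴ K⁻¹
Layer 4 at 2.1 °C → α = 0.9×10⁻⁴ K⁻¹
0–290 m: 2.7×10⁻⁴ × 290 × 1.5 = 0.11745 m
840 × 0.26 × 2×10⁻⁴ = 0.04368 m
1.5×10⁻⁴ × 0.2 × 420 = 0.01260 m
1550–2650 m: 1100 × 0.4 × 0.9×10⁻⁴ = 0.03960 m
Δh = 0.11745 + 0.04368 + 0.01260 + 0.03960 = 0.21333 m

about 21.3 cm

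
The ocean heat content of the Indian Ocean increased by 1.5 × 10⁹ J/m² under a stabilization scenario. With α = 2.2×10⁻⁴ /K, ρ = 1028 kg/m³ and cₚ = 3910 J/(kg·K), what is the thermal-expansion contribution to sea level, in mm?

Δh = αQ/(ρcₚ) = 2.2×10⁻⁴ × 1.5×10⁹ / (1028 × 3910) ≈ 0.08210 m

about 82 mm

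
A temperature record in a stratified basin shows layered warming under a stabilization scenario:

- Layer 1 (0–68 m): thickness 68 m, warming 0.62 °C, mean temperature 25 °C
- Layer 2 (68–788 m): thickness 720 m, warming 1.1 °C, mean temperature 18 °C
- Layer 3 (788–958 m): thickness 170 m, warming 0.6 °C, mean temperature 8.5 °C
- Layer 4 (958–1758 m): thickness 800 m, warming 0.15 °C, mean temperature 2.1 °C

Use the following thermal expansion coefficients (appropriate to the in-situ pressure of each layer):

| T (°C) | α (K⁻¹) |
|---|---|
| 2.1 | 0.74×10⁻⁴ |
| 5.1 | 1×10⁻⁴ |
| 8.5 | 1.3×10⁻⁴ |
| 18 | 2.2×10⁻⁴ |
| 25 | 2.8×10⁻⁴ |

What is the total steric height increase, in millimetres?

about 210 mm

Layer 1 at 25 °C → α = 2.8×10⁻⁴ K⁻¹
Layer 2 at 18 °C → α = 2.2×10⁻⁴ K⁻¹
Layer 3 at 8.5 °C → α = 1.3×10⁻⁴ K⁻¹
Layer 4 at 2.1 °C → α = 0.74×10⁻⁴ K⁻¹
0–68 m: 68 × 0.62 × 2.8×10⁻⁴ = 0.0118048 m
Layer 2: 1.1 × 720 × 2.2×10⁻⁴ = 0.17424 m
788–958 m: 170 × 1.3×10⁻⁴ × 0.6 = 0.01326 m
Layer 4: 0.15 × 800 × 0.74×10⁻⁴ = 0.00888 m
Δh = 0.0118048 + 0.17424 + 0.01326 + 0.00888 = 0.2081848 m ≈ 210 mm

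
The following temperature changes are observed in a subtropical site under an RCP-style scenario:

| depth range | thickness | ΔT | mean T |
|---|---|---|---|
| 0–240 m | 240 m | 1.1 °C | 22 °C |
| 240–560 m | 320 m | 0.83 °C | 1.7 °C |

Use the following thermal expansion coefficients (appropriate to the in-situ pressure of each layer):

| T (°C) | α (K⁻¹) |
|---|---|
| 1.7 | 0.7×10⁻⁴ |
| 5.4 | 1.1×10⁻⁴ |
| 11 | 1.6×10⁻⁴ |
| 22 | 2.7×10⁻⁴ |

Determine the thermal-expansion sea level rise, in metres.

Layer 1 at 22 °C → α = 2.7×10⁻⁴ K⁻¹
Layer 2 at 1.7 °C → α = 0.7×10⁻⁴ K⁻¹
Layer 1: 240 × 1.1 × 2.7×10⁻⁴ = 0.07128 m
240–560 m: 320 × 0.7×10⁻⁴ × 0.83 = 0.018592 m
Δh = 0.07128 + 0.018592 = 0.089872 m

about 0.0899 m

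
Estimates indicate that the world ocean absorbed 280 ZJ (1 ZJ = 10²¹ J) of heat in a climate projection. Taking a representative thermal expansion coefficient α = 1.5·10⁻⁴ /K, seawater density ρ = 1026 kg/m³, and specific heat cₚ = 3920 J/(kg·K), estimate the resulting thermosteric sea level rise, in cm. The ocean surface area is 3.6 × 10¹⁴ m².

Per unit area: Q = 280×10²¹ / (3.6×10¹⁴) ≈ 7.778×10⁸ J/m²
Δh = αQ/(ρcₚ) = 1.5×10⁻⁴ × 7.778×10⁸ / (1026 × 3920) ≈ 0.029009 m

2.90 cm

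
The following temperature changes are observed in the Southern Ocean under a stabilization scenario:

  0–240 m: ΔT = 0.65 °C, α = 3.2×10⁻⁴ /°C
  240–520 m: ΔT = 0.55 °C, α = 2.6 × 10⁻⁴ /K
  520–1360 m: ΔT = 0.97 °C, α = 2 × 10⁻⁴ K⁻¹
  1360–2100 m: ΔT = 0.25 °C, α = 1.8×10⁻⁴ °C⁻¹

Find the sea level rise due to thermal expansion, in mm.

Δh = 286 mm

0–240 m: 3.2×10⁻⁴ × 240 × 0.65 = 0.04992 m
240–520 m: 280 × 0.55 × 2.6×10⁻⁴ = 0.04004 m
520–1360 m: 840 × 0.97 × 2×10⁻⁴ = 0.16296 m
1360–2100 m: 1.8×10⁻⁴ × 740 × 0.25 = 0.03330 m
Δh = 0.04992 + 0.04004 + 0.16296 + 0.03330 = 0.28622 m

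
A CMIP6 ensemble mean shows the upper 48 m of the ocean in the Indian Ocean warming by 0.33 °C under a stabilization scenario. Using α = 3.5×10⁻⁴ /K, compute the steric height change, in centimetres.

Δh = αΔT·H = 3.5×10⁻⁴ × 0.33 × 48 = 0.005544 m

Δh ≈ 0.554 cm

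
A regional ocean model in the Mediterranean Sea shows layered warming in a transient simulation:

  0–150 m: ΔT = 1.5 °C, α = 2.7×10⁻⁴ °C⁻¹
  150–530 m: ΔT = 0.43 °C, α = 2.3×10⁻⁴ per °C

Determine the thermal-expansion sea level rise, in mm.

Δh = 98.3 mm

0–150 m: 150 × 1.5 × 2.7×10⁻⁴ = 0.06075 m
0.43 × 380 × 2.3×10⁻⁴ = 0.037582 m
Δh = 0.06075 + 0.037582 = 0.098332 m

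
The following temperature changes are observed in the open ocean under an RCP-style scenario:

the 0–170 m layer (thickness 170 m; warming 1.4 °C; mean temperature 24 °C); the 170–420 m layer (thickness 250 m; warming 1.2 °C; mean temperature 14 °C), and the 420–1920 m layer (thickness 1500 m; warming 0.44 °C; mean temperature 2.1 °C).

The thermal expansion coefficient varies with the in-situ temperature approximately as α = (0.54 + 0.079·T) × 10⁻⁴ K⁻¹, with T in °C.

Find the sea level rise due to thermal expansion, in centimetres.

Layer 1: α = (0.54 + 0.079×24)×10⁻⁴ = 2.436×10⁻⁴ K⁻¹
Layer 2: α = (0.54 + 0.079×14)×10⁻⁴ = 1.646×10⁻⁴ K⁻¹
Layer 3: α = (0.54 + 0.079×2.1)×10⁻⁴ = 0.7059×10⁻⁴ K⁻¹
2.436×10⁻⁴ × 170 × 1.4 = 0.0579768 m
170–420 m: 1.646×10⁻⁴ × 250 × 1.2 = 0.04938 m
Layer 3: 0.44 × 0.7059×10⁻⁴ × 1500 = 0.0465894 m
Δh = 0.0579768 + 0.04938 + 0.0465894 = 0.1539462 m

15.4 cm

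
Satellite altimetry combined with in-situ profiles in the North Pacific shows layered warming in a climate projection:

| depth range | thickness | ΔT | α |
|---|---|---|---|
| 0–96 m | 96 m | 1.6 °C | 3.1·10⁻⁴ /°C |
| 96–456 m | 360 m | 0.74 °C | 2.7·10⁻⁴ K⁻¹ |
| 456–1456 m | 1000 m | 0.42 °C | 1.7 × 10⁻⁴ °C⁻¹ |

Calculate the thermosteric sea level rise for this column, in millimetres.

Layer 1: 3.1×10⁻⁴ × 96 × 1.6 = 0.047616 m
96–456 m: 2.7×10⁻⁴ × 0.74 × 360 = 0.071928 m
1000 × 0.42 × 1.7×10⁻⁴ = 0.07140 m
Δh = 0.047616 + 0.071928 + 0.07140 = 0.190944 m

191 mm of thermosteric rise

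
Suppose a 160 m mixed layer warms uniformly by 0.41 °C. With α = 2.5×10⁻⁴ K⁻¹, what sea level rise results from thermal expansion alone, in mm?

Δh = αΔT·H = 2.5×10⁻⁴ × 0.41 × 160 = 0.01640 m

Δh = 16 mm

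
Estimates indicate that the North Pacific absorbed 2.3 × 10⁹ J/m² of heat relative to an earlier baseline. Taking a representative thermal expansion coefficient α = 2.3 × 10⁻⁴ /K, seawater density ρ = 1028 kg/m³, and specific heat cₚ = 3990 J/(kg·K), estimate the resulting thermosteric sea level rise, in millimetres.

129 mm of thermosteric rise

Δh = αQ/(ρcₚ) = 2.3×10⁻⁴ × 2.3×10⁹ / (1028 × 3990) ≈ 0.12897 m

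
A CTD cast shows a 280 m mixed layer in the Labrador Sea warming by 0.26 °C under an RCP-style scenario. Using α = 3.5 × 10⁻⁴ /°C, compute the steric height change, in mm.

25 mm of thermosteric rise

Δh = αΔT·H = 3.5×10⁻⁴ × 0.26 × 280 = 0.02548 m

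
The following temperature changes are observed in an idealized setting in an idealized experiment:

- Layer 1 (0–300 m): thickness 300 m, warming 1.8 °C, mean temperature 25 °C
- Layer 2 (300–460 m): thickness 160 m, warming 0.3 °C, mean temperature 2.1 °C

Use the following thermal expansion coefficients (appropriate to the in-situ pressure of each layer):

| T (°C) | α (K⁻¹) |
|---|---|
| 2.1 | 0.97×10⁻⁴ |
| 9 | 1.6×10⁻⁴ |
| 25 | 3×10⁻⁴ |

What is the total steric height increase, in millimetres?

Layer 1 at 25 °C → α = 3×10⁻⁴ K⁻¹
Layer 2 at 2.1 °C → α = 0.97×10⁻⁴ K⁻¹
Layer 1: 1.8 × 3×10⁻⁴ × 300 = 0.16200 m
0.97×10⁻⁴ × 0.3 × 160 = 0.004656 m
Δh = 0.16200 + 0.004656 = 0.166656 m

167 mm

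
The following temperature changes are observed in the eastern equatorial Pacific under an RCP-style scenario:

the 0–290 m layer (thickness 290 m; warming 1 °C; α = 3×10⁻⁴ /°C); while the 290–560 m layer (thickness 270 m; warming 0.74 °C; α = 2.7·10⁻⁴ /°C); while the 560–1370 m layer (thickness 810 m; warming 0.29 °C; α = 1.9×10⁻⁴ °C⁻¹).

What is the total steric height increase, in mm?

190 mm

3×10⁻⁴ × 1 × 290 = 0.08700 m
2.7×10⁻⁴ × 270 × 0.74 = 0.053946 m
Layer 3: 810 × 1.9×10⁻⁴ × 0.29 = 0.044631 m
Δh = 0.08700 + 0.053946 + 0.044631 = 0.185577 m ≈ 190 mm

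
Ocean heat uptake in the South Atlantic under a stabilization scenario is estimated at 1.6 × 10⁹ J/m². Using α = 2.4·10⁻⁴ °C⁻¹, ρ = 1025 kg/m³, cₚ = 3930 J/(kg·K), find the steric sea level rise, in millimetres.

95.3 mm

Δh = αQ/(ρcₚ) = 2.4×10⁻⁴ × 1.6×10⁹ / (1025 × 3930) ≈ 0.095327 m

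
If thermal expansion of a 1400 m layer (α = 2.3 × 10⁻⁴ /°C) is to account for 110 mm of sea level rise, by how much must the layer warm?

0.342 K

ΔT = Δh/(αH) = 0.11 / (2.3×10⁻⁴ × 1400) ≈ 0.3416 K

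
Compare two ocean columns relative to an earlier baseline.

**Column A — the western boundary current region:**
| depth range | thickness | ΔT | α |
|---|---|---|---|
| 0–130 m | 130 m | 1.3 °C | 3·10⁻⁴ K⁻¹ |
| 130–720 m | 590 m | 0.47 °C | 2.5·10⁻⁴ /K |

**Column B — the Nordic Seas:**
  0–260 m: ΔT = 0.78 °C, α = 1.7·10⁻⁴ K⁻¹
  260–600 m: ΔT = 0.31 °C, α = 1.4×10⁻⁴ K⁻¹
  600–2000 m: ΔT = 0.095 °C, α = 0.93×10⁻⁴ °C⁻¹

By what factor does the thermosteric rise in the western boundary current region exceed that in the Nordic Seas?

≈ 1.95×

A 0–130 m: 1.3 × 130 × 3×10⁻⁴ = 0.05070 m
A Layer 2: 2.5×10⁻⁴ × 0.47 × 590 = 0.069325 m
A total: 0.120025 m
B Layer 1: 260 × 0.78 × 1.7×10⁻⁴ = 0.034476 m
B 340 × 0.31 × 1.4×10⁻⁴ = 0.014756 m
B 1400 × 0.93×10⁻⁴ × 0.095 = 0.012369 m
B total: 0.061601 m
Ratio: 0.120025 / 0.061601 ≈ 1.948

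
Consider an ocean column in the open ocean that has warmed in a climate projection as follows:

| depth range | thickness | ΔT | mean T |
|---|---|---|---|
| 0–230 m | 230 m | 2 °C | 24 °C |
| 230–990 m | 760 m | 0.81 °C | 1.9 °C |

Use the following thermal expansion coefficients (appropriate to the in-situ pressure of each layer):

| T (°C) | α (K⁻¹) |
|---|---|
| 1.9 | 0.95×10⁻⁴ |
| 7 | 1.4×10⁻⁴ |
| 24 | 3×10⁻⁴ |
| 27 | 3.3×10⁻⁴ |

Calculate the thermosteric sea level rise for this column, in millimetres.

Layer 1 at 24 °C → α = 3×10⁻⁴ K⁻¹
Layer 2 at 1.9 °C → α = 0.95×10⁻⁴ K⁻¹
0–230 m: 3×10⁻⁴ × 230 × 2 = 0.13800 m
230–990 m: 0.95×10⁻⁴ × 0.81 × 760 = 0.058482 m
Δh = 0.13800 + 0.058482 = 0.196482 m

200 mm of thermosteric rise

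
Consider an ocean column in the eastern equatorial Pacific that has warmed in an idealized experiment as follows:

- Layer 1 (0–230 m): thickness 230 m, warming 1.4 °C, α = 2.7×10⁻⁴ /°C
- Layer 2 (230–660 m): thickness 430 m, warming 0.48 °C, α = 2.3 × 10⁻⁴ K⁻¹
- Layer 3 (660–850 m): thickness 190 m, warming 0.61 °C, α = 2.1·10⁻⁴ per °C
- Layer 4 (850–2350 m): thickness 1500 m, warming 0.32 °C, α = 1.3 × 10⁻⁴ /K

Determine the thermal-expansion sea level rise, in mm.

230 × 2.7×10⁻⁴ × 1.4 = 0.08694 m
230–660 m: 0.48 × 2.3×10⁻⁴ × 430 = 0.047472 m
2.1×10⁻⁴ × 0.61 × 190 = 0.024339 m
850–2350 m: 1.3×10⁻⁴ × 0.32 × 1500 = 0.06240 m
Δh = 0.08694 + 0.047472 + 0.024339 + 0.06240 = 0.221151 m ≈ 220 mm

220 mm of thermosteric rise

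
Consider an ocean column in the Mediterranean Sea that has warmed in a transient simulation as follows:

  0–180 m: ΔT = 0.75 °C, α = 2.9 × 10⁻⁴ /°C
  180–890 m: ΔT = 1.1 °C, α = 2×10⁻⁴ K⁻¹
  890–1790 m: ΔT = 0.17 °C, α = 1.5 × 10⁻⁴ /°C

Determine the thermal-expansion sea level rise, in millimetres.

0–180 m: 180 × 2.9×10⁻⁴ × 0.75 = 0.03915 m
1.1 × 710 × 2×10⁻⁴ = 0.15620 m
1.5×10⁻⁴ × 0.17 × 900 = 0.02295 m
Δh = 0.03915 + 0.15620 + 0.02295 = 0.21830 m

Δh = 220 mm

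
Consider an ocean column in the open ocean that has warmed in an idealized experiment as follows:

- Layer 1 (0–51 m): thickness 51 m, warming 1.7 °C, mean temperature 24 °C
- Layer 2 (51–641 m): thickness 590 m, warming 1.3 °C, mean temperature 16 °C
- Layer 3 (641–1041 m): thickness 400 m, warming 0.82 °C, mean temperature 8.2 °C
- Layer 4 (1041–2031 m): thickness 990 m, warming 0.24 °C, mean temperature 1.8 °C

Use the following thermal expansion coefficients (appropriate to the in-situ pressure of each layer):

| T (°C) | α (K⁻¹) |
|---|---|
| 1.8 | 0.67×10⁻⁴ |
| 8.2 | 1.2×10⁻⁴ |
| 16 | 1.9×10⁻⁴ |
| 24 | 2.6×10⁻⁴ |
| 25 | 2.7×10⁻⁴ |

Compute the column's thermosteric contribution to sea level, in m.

0.224 m of thermosteric rise

Layer 1 at 24 °C → α = 2.6×10⁻⁴ K⁻¹
Layer 2 at 16 °C → α = 1.9×10⁻⁴ K⁻¹
Layer 3 at 8.2 °C → α = 1.2×10⁻⁴ K⁻¹
Layer 4 at 1.8 °C → α = 0.67×10⁻⁴ K⁻¹
1.7 × 51 × 2.6×10⁻⁴ = 0.022542 m
1.9×10⁻⁴ × 1.3 × 590 = 0.14573 m
Layer 3: 1.2×10⁻⁴ × 400 × 0.82 = 0.03936 m
0.67×10⁻⁴ × 990 × 0.24 = 0.0159192 m
Δh = 0.022542 + 0.14573 + 0.03936 + 0.0159192 = 0.2235512 m ≈ 0.224 m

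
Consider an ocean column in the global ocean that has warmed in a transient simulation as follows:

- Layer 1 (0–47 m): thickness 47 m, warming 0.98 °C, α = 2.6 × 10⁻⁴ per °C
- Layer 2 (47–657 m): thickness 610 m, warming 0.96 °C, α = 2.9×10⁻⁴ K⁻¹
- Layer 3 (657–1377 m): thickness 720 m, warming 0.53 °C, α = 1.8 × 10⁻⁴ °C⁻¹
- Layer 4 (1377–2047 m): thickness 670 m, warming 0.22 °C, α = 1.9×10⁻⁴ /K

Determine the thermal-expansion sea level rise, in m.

0.278 m of thermosteric rise

Layer 1: 2.6×10⁻⁴ × 47 × 0.98 = 0.0119756 m
2.9×10⁻⁴ × 0.96 × 610 = 0.169824 m
Layer 3: 0.53 × 720 × 1.8×10⁻⁴ = 0.068688 m
1377–2047 m: 670 × 1.9×10⁻⁴ × 0.22 = 0.028006 m
Δh = 0.0119756 + 0.169824 + 0.068688 + 0.028006 = 0.2784936 m ≈ 0.278 m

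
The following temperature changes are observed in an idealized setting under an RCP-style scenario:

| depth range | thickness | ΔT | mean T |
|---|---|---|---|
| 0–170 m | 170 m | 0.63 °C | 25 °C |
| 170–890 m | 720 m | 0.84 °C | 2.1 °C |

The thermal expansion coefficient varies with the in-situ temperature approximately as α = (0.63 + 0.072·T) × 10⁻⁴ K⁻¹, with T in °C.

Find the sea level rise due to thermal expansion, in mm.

Layer 1: α = (0.63 + 0.072×25)×10⁻⁴ = 2.43×10⁻⁴ K⁻¹
Layer 2: α = (0.63 + 0.072×2.1)×10⁻⁴ = 0.7812×10⁻⁴ K⁻¹
0–170 m: 0.63 × 170 × 2.43×10⁻⁴ = 0.0260253 m
720 × 0.84 × 0.7812×10⁻⁴ = 0.047246976 m
Δh = 0.0260253 + 0.047246976 = 0.073272276 m

73 mm of thermosteric rise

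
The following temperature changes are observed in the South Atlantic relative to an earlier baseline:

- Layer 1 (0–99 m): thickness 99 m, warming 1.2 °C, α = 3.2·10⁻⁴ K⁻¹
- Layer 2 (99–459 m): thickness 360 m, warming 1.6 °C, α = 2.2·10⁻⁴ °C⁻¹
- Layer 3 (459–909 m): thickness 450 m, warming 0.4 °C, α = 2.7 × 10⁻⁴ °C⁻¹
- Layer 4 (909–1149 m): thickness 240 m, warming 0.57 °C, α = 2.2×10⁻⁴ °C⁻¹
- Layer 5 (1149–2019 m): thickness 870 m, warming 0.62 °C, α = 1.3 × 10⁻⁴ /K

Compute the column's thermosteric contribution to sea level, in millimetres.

314 mm of thermosteric rise

Layer 1: 99 × 1.2 × 3.2×10⁻⁴ = 0.038016 m
99–459 m: 1.6 × 360 × 2.2×10⁻⁴ = 0.12672 m
450 × 0.4 × 2.7×10⁻⁴ = 0.04860 m
0.57 × 240 × 2.2×10⁻⁴ = 0.030096 m
1149–2019 m: 870 × 0.62 × 1.3×10⁻⁴ = 0.070122 m
Δh = 0.038016 + 0.12672 + 0.04860 + 0.030096 + 0.070122 = 0.313554 m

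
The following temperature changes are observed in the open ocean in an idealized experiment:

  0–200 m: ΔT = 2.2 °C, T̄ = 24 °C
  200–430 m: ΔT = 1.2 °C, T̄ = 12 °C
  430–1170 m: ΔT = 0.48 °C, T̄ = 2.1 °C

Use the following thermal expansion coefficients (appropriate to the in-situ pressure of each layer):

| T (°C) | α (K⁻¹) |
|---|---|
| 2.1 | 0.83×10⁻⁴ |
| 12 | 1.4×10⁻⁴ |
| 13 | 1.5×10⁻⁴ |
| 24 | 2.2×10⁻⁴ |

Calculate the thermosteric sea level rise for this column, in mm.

Layer 1 at 24 °C → α = 2.2×10⁻⁴ K⁻¹
Layer 2 at 12 °C → α = 1.4×10⁻⁴ K⁻¹
Layer 3 at 2.1 °C → α = 0.83×10⁻⁴ K⁻¹
0–200 m: 200 × 2.2 × 2.2×10⁻⁴ = 0.09680 m
200–430 m: 1.2 × 230 × 1.4×10⁻⁴ = 0.03864 m
430–1170 m: 0.83×10⁻⁴ × 740 × 0.48 = 0.0294816 m
Δh = 0.09680 + 0.03864 + 0.0294816 = 0.1649216 m

165 mm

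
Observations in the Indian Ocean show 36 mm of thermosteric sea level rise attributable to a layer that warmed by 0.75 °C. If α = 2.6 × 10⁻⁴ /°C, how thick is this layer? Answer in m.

H = Δh/(αΔT) = 0.036 / (2.6×10⁻⁴ × 0.75) ≈ 184.6 m

about 180 m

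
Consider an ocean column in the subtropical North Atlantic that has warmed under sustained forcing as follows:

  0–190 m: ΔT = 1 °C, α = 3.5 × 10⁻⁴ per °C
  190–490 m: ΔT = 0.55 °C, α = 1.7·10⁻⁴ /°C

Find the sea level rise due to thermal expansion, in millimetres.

94.6 mm of thermosteric rise

Layer 1: 1 × 190 × 3.5×10⁻⁴ = 0.06650 m
1.7×10⁻⁴ × 0.55 × 300 = 0.02805 m
Δh = 0.06650 + 0.02805 = 0.09455 m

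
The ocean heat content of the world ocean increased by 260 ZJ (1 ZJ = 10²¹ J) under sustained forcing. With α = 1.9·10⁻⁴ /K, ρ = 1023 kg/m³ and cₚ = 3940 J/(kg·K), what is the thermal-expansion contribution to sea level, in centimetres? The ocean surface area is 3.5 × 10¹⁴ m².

3.50 cm of thermosteric rise

Per unit area: Q = 260×10²¹ / (3.5×10¹⁴) ≈ 7.429×10⁸ J/m²
Δh = αQ/(ρcₚ) = 1.9×10⁻⁴ × 7.429×10⁸ / (1023 × 3940) ≈ 0.03502 m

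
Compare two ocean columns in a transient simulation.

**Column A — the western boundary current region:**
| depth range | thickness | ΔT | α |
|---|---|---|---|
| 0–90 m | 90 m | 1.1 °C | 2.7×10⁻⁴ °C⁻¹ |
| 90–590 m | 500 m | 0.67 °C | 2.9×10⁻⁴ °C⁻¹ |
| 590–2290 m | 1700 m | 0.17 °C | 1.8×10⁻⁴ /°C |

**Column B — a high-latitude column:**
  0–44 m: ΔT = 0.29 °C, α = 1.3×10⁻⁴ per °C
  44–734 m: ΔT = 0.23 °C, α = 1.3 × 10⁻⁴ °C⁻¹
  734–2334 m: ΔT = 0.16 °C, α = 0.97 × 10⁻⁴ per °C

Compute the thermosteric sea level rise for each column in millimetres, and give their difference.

A: 176 mm; B: 47.1 mm; difference 129 mm

A Layer 1: 2.7×10⁻⁴ × 1.1 × 90 = 0.02673 m
A 90–590 m: 500 × 0.67 × 2.9×10⁻⁴ = 0.09715 m
A 590–2290 m: 1.8×10⁻⁴ × 1700 × 0.17 = 0.05202 m
A total: 0.17590 m
B 0–44 m: 0.29 × 1.3×10⁻⁴ × 44 = 0.0016588 m
B 44–734 m: 1.3×10⁻⁴ × 690 × 0.23 = 0.020631 m
B 0.16 × 0.97×10⁻⁴ × 1600 = 0.024832 m
B total: 0.0471218 m
Difference: 0.17590 − 0.0471218 = 0.1287782 m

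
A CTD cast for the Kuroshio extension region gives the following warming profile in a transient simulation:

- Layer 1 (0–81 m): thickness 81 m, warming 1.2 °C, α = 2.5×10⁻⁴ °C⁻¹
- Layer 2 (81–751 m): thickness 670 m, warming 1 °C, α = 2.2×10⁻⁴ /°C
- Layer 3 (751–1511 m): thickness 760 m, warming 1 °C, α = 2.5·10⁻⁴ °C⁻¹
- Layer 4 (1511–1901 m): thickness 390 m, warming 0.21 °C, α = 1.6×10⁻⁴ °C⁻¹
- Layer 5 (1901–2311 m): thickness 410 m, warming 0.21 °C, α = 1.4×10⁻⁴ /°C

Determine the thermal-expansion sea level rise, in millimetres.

387 mm of thermosteric rise

Layer 1: 81 × 1.2 × 2.5×10⁻⁴ = 0.02430 m
670 × 1 × 2.2×10⁻⁴ = 0.14740 m
1 × 2.5×10⁻⁴ × 760 = 0.19000 m
1.6×10⁻⁴ × 390 × 0.21 = 0.013104 m
1.4×10⁻⁴ × 410 × 0.21 = 0.012054 m
Δh = 0.02430 + 0.14740 + 0.19000 + 0.013104 + 0.012054 = 0.386858 m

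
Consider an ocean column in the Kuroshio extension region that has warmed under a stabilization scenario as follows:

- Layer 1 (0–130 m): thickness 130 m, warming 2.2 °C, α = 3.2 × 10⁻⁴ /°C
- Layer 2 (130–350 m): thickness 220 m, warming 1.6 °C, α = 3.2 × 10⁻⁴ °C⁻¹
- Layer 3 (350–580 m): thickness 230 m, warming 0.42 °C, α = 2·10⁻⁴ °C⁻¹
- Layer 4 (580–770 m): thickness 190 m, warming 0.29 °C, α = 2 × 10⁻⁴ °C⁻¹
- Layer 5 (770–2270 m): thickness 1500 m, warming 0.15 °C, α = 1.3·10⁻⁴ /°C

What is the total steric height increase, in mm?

Δh ≈ 260 mm

0–130 m: 130 × 2.2 × 3.2×10⁻⁴ = 0.09152 m
Layer 2: 220 × 3.2×10⁻⁴ × 1.6 = 0.11264 m
230 × 0.42 × 2×10⁻⁴ = 0.01932 m
190 × 2×10⁻⁴ × 0.29 = 0.01102 m
770–2270 m: 0.15 × 1500 × 1.3×10⁻⁴ = 0.02925 m
Δh = 0.09152 + 0.11264 + 0.01932 + 0.01102 + 0.02925 = 0.26375 m ≈ 260 mm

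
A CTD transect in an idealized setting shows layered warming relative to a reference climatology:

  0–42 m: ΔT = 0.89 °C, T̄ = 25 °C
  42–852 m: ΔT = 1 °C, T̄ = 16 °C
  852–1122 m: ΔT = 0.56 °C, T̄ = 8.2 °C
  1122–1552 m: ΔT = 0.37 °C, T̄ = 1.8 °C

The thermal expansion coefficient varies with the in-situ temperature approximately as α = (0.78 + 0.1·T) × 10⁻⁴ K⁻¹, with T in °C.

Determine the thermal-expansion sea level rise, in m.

Layer 1: α = (0.78 + 0.1×25)×10⁻⁴ = 3.28×10⁻⁴ K⁻¹
Layer 2: α = (0.78 + 0.1×16)×10⁻⁴ = 2.38×10⁻⁴ K⁻¹
Layer 3: α = (0.78 + 0.1×8.2)×10⁻⁴ = 1.6×10⁻⁴ K⁻¹
Layer 4: α = (0.78 + 0.1×1.8)×10⁻⁴ = 0.96×10⁻⁴ K⁻¹
0.89 × 3.28×10⁻⁴ × 42 = 0.01226064 m
42–852 m: 2.38×10⁻⁴ × 1 × 810 = 0.19278 m
Layer 3: 0.56 × 270 × 1.6×10⁻⁴ = 0.024192 m
430 × 0.37 × 0.96×10⁻⁴ = 0.0152736 m
Δh = 0.01226064 + 0.19278 + 0.024192 + 0.0152736 = 0.24450624 m

Δh = 0.24 m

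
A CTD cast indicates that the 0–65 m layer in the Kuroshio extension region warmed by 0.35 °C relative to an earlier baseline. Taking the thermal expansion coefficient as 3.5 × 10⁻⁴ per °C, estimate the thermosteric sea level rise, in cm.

Δh = αΔT·H = 3.5×10⁻⁴ × 0.35 × 65 = 0.0079625 m

about 0.80 cm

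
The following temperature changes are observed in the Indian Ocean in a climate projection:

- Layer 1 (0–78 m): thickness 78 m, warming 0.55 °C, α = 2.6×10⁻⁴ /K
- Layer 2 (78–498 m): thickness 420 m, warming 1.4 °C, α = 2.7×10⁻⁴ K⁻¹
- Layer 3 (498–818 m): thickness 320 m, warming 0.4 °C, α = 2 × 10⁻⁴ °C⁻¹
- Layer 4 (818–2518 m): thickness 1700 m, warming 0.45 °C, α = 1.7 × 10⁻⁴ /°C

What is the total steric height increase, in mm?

326 mm

78 × 0.55 × 2.6×10⁻⁴ = 0.011154 m
Layer 2: 1.4 × 2.7×10⁻⁴ × 420 = 0.15876 m
2×10⁻⁴ × 320 × 0.4 = 0.02560 m
0.45 × 1.7×10⁻⁴ × 1700 = 0.13005 m
Δh = 0.011154 + 0.15876 + 0.02560 + 0.13005 = 0.325564 m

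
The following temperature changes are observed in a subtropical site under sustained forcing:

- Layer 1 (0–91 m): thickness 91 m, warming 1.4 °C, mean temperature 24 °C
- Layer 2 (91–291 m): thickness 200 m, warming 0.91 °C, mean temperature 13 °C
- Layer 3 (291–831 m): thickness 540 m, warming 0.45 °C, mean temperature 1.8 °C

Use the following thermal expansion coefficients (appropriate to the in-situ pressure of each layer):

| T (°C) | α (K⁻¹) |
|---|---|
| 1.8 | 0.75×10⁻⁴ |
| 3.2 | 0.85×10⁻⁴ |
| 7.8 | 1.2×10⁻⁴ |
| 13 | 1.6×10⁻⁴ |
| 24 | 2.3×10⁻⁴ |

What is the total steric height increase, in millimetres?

76.6 mm

Layer 1 at 24 °C → α = 2.3×10⁻⁴ K⁻¹
Layer 2 at 13 °C → α = 1.6×10⁻⁴ K⁻¹
Layer 3 at 1.8 °C → α = 0.75×10⁻⁴ K⁻¹
91 × 2.3×10⁻⁴ × 1.4 = 0.029302 m
91–291 m: 0.91 × 1.6×10⁻⁴ × 200 = 0.02912 m
Layer 3: 540 × 0.75×10⁻⁴ × 0.45 = 0.018225 m
Δh = 0.029302 + 0.02912 + 0.018225 = 0.076647 m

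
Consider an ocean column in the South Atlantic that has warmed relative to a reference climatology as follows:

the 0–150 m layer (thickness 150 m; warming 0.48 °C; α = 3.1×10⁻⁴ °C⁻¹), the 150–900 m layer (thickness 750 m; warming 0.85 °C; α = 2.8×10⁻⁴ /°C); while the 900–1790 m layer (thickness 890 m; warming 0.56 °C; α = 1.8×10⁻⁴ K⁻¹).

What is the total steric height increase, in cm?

0–150 m: 0.48 × 150 × 3.1×10⁻⁴ = 0.02232 m
2.8×10⁻⁴ × 0.85 × 750 = 0.17850 m
0.56 × 890 × 1.8×10⁻⁴ = 0.089712 m
Δh = 0.02232 + 0.17850 + 0.089712 = 0.290532 m

Δh = 29.1 cm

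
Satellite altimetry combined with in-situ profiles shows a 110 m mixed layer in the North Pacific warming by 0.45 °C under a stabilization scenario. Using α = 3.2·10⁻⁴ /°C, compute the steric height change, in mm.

Δh = αΔT·H = 3.2×10⁻⁴ × 0.45 × 110 = 0.01584 m

Δh = 15.8 mm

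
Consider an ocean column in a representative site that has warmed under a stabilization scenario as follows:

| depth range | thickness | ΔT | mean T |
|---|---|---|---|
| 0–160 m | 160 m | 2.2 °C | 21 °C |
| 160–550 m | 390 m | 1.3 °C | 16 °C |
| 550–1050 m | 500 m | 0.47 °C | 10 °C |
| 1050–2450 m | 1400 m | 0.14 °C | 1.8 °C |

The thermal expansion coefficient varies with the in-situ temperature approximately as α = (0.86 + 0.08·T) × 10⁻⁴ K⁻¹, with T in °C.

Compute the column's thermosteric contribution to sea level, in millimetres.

260 mm

Layer 1: α = (0.86 + 0.08×21)×10⁻⁴ = 2.54×10⁻⁴ K⁻¹
Layer 2: α = (0.86 + 0.08×16)×10⁻⁴ = 2.14×10⁻⁴ K⁻¹
Layer 3: α = (0.86 + 0.08×10)×10⁻⁴ = 1.66×10⁻⁴ K⁻¹
Layer 4: α = (0.86 + 0.08×1.8)×10⁻⁴ = 1.004×10⁻⁴ K⁻¹
Layer 1: 2.2 × 2.54×10⁻⁴ × 160 = 0.089408 m
Layer 2: 2.14×10⁻⁴ × 390 × 1.3 = 0.108498 m
1.66×10⁻⁴ × 500 × 0.47 = 0.03901 m
1.004×10⁻⁴ × 1400 × 0.14 = 0.0196784 m
Δh = 0.089408 + 0.108498 + 0.03901 + 0.0196784 = 0.2565944 m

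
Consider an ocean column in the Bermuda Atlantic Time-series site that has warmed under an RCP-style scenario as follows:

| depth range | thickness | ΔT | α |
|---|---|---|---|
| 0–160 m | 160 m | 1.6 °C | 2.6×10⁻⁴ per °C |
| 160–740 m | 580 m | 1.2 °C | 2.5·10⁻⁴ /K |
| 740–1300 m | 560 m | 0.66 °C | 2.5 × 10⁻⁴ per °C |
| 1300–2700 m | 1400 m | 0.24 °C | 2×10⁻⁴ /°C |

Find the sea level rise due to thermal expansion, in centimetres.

about 40.0 cm

160 × 1.6 × 2.6×10⁻⁴ = 0.06656 m
160–740 m: 2.5×10⁻⁴ × 1.2 × 580 = 0.17400 m
Layer 3: 560 × 0.66 × 2.5×10⁻⁴ = 0.09240 m
Layer 4: 2×10⁻⁴ × 1400 × 0.24 = 0.06720 m
Δh = 0.06656 + 0.17400 + 0.09240 + 0.06720 = 0.40016 m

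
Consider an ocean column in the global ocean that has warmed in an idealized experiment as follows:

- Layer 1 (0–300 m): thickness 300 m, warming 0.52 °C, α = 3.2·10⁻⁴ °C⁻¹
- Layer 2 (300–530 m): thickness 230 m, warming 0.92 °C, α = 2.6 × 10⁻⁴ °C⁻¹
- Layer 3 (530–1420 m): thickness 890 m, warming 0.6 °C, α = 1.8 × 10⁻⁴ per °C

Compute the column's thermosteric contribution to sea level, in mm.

Layer 1: 0.52 × 3.2×10⁻⁴ × 300 = 0.04992 m
0.92 × 230 × 2.6×10⁻⁴ = 0.055016 m
890 × 0.6 × 1.8×10⁻⁴ = 0.09612 m
Δh = 0.04992 + 0.055016 + 0.09612 = 0.201056 m

Δh = 200 mm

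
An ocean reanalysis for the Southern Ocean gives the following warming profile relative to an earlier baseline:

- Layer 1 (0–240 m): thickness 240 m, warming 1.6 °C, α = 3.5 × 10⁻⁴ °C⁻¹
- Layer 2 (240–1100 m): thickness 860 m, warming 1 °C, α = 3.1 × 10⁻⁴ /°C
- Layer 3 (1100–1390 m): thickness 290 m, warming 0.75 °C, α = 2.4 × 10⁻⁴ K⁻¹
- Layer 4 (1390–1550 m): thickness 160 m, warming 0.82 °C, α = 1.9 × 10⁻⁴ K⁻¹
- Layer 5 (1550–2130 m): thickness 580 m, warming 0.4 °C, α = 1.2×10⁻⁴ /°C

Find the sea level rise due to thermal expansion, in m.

0–240 m: 1.6 × 3.5×10⁻⁴ × 240 = 0.13440 m
860 × 1 × 3.1×10⁻⁴ = 0.26660 m
1100–1390 m: 290 × 0.75 × 2.4×10⁻⁴ = 0.05220 m
Layer 4: 1.9×10⁻⁴ × 0.82 × 160 = 0.024928 m
Layer 5: 580 × 0.4 × 1.2×10⁻⁴ = 0.02784 m
Δh = 0.13440 + 0.26660 + 0.05220 + 0.024928 + 0.02784 = 0.505968 m

0.506 m of thermosteric rise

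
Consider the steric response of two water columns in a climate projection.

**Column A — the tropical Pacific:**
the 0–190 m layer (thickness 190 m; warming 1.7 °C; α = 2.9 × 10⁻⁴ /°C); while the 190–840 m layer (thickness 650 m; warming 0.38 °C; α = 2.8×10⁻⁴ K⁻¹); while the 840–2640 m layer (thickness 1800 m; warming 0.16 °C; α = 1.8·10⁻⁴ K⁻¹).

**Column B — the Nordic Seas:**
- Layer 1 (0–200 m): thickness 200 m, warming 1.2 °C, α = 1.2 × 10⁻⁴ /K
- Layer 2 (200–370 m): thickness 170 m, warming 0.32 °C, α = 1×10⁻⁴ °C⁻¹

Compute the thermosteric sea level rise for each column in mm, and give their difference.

A 190 × 1.7 × 2.9×10⁻⁴ = 0.09367 m
A Layer 2: 2.8×10⁻⁴ × 0.38 × 650 = 0.06916 m
A Layer 3: 1.8×10⁻⁴ × 0.16 × 1800 = 0.05184 m
A total: 0.21467 m
B 0–200 m: 200 × 1.2×10⁻⁴ × 1.2 = 0.02880 m
B 0.32 × 1×10⁻⁴ × 170 = 0.00544 m
B total: 0.03424 m
Difference: 0.21467 − 0.03424 = 0.18043 m

A: 210 mm; B: 34 mm; difference 180 mm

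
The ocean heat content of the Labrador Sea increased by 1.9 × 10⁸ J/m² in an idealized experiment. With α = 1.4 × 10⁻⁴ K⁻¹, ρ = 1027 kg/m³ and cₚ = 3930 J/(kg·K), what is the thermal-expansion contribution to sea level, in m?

0.00659 m

Δh = αQ/(ρcₚ) = 1.4×10⁻⁴ × 1.9×10⁸ / (1027 × 3930) ≈ 0.0065905 m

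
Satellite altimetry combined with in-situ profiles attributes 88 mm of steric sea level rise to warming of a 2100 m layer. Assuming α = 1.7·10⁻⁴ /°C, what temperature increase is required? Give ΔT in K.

ΔT = Δh/(αH) = 0.088 / (1.7×10⁻⁴ × 2100) ≈ 0.2465 K

about 0.25 K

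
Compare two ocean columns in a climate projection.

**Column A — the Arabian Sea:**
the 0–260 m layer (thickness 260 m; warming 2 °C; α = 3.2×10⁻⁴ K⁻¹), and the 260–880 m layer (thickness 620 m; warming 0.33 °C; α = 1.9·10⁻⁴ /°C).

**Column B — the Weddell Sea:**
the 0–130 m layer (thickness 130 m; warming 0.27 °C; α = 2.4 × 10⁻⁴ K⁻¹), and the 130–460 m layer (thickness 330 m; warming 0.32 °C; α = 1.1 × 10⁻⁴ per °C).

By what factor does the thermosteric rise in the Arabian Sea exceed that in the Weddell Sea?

A 0–260 m: 2 × 260 × 3.2×10⁻⁴ = 0.16640 m
A Layer 2: 1.9×10⁻⁴ × 620 × 0.33 = 0.038874 m
A total: 0.205274 m
B 0–130 m: 2.4×10⁻⁴ × 0.27 × 130 = 0.008424 m
B Layer 2: 1.1×10⁻⁴ × 0.32 × 330 = 0.011616 m
B total: 0.02004 m
Ratio: 0.205274 / 0.02004 ≈ 10.24

a factor of 10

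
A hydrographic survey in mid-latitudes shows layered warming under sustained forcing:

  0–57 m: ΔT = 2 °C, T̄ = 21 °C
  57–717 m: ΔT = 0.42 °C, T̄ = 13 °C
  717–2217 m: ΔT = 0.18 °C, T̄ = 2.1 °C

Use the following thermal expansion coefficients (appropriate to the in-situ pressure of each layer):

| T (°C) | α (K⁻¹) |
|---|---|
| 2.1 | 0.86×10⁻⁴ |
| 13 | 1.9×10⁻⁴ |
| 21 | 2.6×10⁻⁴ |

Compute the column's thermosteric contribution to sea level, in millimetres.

Layer 1 at 21 °C → α = 2.6×10⁻⁴ K⁻¹
Layer 2 at 13 °C → α = 1.9×10⁻⁴ K⁻¹
Layer 3 at 2.1 °C → α = 0.86×10⁻⁴ K⁻¹
0–57 m: 2 × 2.6×10⁻⁴ × 57 = 0.02964 m
660 × 0.42 × 1.9×10⁻⁴ = 0.052668 m
717–2217 m: 1500 × 0.18 × 0.86×10⁻⁴ = 0.02322 m
Δh = 0.02964 + 0.052668 + 0.02322 = 0.105528 m

Δh ≈ 106 mm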